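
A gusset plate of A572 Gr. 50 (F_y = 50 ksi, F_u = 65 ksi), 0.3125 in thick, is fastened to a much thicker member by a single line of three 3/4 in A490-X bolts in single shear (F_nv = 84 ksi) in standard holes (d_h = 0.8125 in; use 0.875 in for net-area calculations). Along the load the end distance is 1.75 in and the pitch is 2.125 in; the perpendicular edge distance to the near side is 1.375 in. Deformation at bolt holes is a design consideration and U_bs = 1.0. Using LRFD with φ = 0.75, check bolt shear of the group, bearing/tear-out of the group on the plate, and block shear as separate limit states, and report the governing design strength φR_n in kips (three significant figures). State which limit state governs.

49.1 kips (block shear governs)

Bolt shear: A_b = π·0.75²/4 = 0.4418 in²; R_n = 84 × 0.4418 × 3 × 1 = 111.3 kips → 0.75 × 111.3 = 83.5 kips.
Bearing: edge l_c = 1.344, r_n = 32.75 kips; interior l_c = 1.312, r_n = 31.99 kips; R_n = 32.75 + 2·31.99 = 96.74 kips → 72.6 kips.
Block shear: A_gv = 1.875, A_nv = 1.191, A_nt = 0.293 in²; R_n = min(0.6F_uA_nv, 0.6F_yA_gv) + U_bs·F_u·A_nt = 65.51 kips → 49.1 kips.
Block shear governs: 49.1 kips.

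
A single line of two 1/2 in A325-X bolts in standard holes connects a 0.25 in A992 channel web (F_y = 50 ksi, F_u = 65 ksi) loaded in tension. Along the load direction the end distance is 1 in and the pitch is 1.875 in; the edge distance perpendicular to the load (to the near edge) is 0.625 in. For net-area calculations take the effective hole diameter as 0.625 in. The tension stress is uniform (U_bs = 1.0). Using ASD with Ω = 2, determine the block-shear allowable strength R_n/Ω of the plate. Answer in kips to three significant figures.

Shear plane L_v = 1 + 1·1.875 = 2.875 in; A_gv = 2.875 × 0.25 = 0.7188 in².
A_nv = (2.875 − 1.5·0.625) × 0.25 = 0.4844 in².
A_nt = (0.625 − 0.5·0.625) × 0.25 = 0.07812 in².
0.6 F_u A_nv = 18.89 kips; 0.6 F_y A_gv = 21.56 kips → shear rupture governs the shear term.
R_n = 18.89 + 1.0 × 65 × 0.07812 = 23.97 kips.
Allowable strength R_n/Ω = 23.97 / 2 = 12 kips.

12 kips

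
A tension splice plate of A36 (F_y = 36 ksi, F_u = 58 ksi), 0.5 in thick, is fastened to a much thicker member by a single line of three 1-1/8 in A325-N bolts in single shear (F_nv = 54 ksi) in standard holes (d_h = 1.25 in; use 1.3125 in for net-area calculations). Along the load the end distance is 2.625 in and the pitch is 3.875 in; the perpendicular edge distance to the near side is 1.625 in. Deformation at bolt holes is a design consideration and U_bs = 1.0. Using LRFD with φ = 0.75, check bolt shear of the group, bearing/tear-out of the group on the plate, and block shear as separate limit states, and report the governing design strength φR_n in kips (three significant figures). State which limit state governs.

Bolt shear: A_b = π·1.125²/4 = 0.994 in²; R_n = 54 × 0.994 × 3 × 1 = 161 kips → 0.75 × 161 = 121 kips.
Bearing: edge l_c = 2, r_n = 69.6 kips; interior l_c = 2.625, r_n = 78.3 kips; R_n = 69.6 + 2·78.3 = 226.2 kips → 170 kips.
Block shear: A_gv = 5.188, A_nv = 3.547, A_nt = 0.4844 in²; R_n = min(0.6F_uA_nv, 0.6F_yA_gv) + U_bs·F_u·A_nt = 140.1 kips → 105 kips.
Block shear governs: 105 kips.

105 kips (block shear governs)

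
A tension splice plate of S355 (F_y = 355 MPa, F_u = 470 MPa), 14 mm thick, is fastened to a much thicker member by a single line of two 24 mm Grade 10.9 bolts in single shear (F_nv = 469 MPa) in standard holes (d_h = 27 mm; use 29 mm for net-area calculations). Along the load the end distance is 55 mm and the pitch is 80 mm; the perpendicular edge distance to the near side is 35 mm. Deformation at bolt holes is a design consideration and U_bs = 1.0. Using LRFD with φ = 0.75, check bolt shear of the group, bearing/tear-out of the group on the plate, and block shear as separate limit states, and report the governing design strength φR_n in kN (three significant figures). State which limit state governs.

318 kN (bolt shear governs)

Bolt shear: A_b = π·24²/4 = 452.4 mm²; R_n = 469 × 452.4 × 2 × 1 / 1000 = 424.3 kN → 0.75 × 424.3 = 318 kN.
Bearing: edge l_c = 41.5, r_n = 327.7 kN; interior l_c = 53, r_n = 379 kN; R_n = 327.7 + 1·379 = 706.7 kN → 530 kN.
Block shear: A_gv = 1890, A_nv = 1281, A_nt = 287 mm²; R_n = min(0.6F_uA_nv, 0.6F_yA_gv) + U_bs·F_u·A_nt = 496.1 kN → 372 kN.
Bolt shear governs: 318 kN.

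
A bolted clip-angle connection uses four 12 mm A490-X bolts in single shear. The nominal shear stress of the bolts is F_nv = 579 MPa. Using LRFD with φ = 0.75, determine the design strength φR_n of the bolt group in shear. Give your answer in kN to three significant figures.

A_b = π × 12² / 4 = 113.1 mm².
R_n = F_nv · A_b · n · n_s = 579 × 113.1 × 4 × 1 / 1000 = 261.9 kN.
Design strength φR_n = 0.75 × 261.9 = 196 kN.

196 kN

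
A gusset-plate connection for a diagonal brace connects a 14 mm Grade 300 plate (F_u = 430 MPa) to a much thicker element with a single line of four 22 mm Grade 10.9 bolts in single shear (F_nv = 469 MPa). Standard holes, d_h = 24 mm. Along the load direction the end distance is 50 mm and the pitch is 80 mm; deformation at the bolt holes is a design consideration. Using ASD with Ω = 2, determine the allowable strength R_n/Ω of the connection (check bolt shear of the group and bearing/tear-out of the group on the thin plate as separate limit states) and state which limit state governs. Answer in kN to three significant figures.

Bolt shear: A_b = π·22²/4 = 380.1 mm²; R_n = 469 × 380.1 × 4 × 1 / 1000 = 713.1 kN → 713.1 / 2 = 357 kN.
Bearing (1.2 l_c t F_u ≤ 2.4 d t F_u): upper limit = 2.4·22·14·430 / 1000 = 317.9 kN.
  Edge l_c = 50 − 24/2 = 38 → r_n = 274.5 kN; interior l_c = 80 − 24 = 56 → r_n = 317.9 kN.
  R_n,bearing = 1·274.5 + 3·317.9 = 1228 kN → 1228 / 2 = 614 kN.
Bolt shear governs: 357 kN.

357 kN (bolt shear governs)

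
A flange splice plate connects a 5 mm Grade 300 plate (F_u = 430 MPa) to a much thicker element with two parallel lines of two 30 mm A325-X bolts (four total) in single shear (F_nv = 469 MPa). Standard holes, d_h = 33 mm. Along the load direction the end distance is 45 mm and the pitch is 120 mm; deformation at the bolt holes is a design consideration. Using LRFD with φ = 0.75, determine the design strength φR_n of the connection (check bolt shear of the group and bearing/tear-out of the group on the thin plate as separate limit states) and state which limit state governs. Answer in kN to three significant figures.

342 kN (bearing governs)

Bolt shear: A_b = π·30²/4 = 706.9 mm²; R_n = 469 × 706.9 × 4 × 1 / 1000 = 1326 kN → 0.75 × 1326 = 995 kN.
Bearing (1.2 l_c t F_u ≤ 2.4 d t F_u): upper limit = 2.4·30·5·430 / 1000 = 154.8 kN.
  Edge l_c = 45 − 33/2 = 28.5 → r_n = 73.53 kN; interior l_c = 120 − 33 = 87 → r_n = 154.8 kN.
  R_n,bearing = 2·73.53 + 2·154.8 = 456.7 kN → 0.75 × 456.7 = 342 kN.
Bearing governs: 342 kN.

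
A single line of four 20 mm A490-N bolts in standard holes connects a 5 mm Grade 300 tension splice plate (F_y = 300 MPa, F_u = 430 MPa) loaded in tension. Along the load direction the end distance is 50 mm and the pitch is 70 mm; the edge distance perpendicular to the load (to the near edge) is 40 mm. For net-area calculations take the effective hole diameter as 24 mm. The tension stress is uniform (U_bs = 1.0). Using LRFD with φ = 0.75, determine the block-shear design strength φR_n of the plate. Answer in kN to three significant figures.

215 kN

Shear plane L_v = 50 + 3·70 = 260 mm; A_gv = 260 × 5 = 1300 mm².
A_nv = (260 − 3.5·24) × 5 = 880 mm².
A_nt = (40 − 0.5·24) × 5 = 140 mm².
0.6 F_u A_nv = 227 kN; 0.6 F_y A_gv = 234 kN → shear rupture governs the shear term.
R_n = 227 + 1.0 × 430 × 140 / 1000 = 287.2 kN.
Design strength φR_n = 0.75 × 287.2 = 215 kN.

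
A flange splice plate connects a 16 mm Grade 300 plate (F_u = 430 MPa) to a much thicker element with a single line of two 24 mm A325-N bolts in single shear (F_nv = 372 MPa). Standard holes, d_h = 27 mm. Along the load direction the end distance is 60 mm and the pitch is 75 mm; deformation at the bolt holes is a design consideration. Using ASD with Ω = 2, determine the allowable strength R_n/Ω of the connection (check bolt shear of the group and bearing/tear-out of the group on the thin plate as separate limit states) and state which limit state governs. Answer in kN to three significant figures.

168 kN (bolt shear governs)

Bolt shear: A_b = π·24²/4 = 452.4 mm²; R_n = 372 × 452.4 × 2 × 1 / 1000 = 336.6 kN → 336.6 / 2 = 168 kN.
Bearing (1.2 l_c t F_u ≤ 2.4 d t F_u): upper limit = 2.4·24·16·430 / 1000 = 396.3 kN.
  Edge l_c = 60 − 27/2 = 46.5 → r_n = 383.9 kN; interior l_c = 75 − 27 = 48 → r_n = 396.3 kN.
  R_n,bearing = 1·383.9 + 1·396.3 = 780.2 kN → 780.2 / 2 = 390 kN.
Bolt shear governs: 168 kN.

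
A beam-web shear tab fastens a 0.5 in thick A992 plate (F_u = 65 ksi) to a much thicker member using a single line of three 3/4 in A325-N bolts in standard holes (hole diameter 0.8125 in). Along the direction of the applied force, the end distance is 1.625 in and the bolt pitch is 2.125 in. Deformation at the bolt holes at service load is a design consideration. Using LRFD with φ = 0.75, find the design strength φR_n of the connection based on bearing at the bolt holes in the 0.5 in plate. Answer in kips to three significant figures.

Per bolt r_n = 1.2 l_c t F_u ≤ 2.4 d t F_u; upper limit = 2.4 × 0.75 × 0.5 × 65 = 58.5 kips.
Edge bolt: l_c = 1.625 − 0.8125/2 = 1.219 in → 1.2 × 1.219 × 0.5 × 65 = 47.53 → r_n = 47.53 kips.
Interior bolts: l_c = 2.125 − 0.8125 = 1.312 in → 1.2 × 1.312 × 0.5 × 65 = 51.19 → r_n = 51.19 kips.
R_n = 1 × 47.53 + 2 × 51.19 = 149.9 kips.
Design strength φR_n = 0.75 × 149.9 = 112 kips.

112 kips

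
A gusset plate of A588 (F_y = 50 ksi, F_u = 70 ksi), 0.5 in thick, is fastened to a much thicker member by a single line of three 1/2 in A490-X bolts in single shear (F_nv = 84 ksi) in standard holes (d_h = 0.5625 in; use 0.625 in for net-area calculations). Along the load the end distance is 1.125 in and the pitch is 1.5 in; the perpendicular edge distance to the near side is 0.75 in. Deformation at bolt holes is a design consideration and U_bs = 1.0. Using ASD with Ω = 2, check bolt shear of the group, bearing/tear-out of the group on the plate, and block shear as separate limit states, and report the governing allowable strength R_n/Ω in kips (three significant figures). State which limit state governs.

Bolt shear: A_b = π·0.5²/4 = 0.1963 in²; R_n = 84 × 0.1963 × 3 × 1 = 49.48 kips → 49.48 / 2 = 24.7 kips.
Bearing: edge l_c = 0.8438, r_n = 35.44 kips; interior l_c = 0.9375, r_n = 39.38 kips; R_n = 35.44 + 2·39.38 = 114.2 kips → 57.1 kips.
Block shear: A_gv = 2.062, A_nv = 1.281, A_nt = 0.2188 in²; R_n = min(0.6F_uA_nv, 0.6F_yA_gv) + U_bs·F_u·A_nt = 69.12 kips → 34.6 kips.
Bolt shear governs: 24.7 kips.

24.7 kips (bolt shear governs)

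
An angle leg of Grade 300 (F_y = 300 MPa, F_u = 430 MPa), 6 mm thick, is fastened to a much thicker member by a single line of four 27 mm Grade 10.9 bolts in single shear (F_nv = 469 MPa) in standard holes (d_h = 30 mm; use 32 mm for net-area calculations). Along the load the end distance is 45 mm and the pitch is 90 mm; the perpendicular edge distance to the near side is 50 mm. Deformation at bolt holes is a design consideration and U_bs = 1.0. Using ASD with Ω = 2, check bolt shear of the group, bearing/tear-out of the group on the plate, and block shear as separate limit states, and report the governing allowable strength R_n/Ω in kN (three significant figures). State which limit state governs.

Bolt shear: A_b = π·27²/4 = 572.6 mm²; R_n = 469 × 572.6 × 4 × 1 / 1000 = 1074 kN → 1074 / 2 = 537 kN.
Bearing: edge l_c = 30, r_n = 92.88 kN; interior l_c = 60, r_n = 167.2 kN; R_n = 92.88 + 3·167.2 = 594.4 kN → 297 kN.
Block shear: A_gv = 1890, A_nv = 1218, A_nt = 204 mm²; R_n = min(0.6F_uA_nv, 0.6F_yA_gv) + U_bs·F_u·A_nt = 402 kN → 201 kN.
Block shear governs: 201 kN.

201 kN (block shear governs)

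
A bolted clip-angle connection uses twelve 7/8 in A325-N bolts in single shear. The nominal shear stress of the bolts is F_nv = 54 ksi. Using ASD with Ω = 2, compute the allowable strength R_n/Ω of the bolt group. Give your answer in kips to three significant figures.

195 kips

A_b = π × 0.875² / 4 = 0.6013 in².
R_n = F_nv · A_b · n · n_s = 54 × 0.6013 × 12 × 1 = 389.7 kips.
Allowable strength R_n/Ω = 389.7 / 2 = 195 kips.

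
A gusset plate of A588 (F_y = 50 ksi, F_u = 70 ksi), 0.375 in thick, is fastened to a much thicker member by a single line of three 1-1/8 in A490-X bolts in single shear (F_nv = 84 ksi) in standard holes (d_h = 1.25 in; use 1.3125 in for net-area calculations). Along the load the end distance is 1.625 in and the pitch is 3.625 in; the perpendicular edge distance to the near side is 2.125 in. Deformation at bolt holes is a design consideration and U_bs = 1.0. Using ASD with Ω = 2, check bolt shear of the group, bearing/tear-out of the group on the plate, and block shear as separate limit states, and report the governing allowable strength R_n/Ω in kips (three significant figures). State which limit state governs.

63.3 kips (block shear governs)

Bolt shear: A_b = π·1.125²/4 = 0.994 in²; R_n = 84 × 0.994 × 3 × 1 = 250.5 kips → 250.5 / 2 = 125 kips.
Bearing: edge l_c = 1, r_n = 31.5 kips; interior l_c = 2.375, r_n = 70.88 kips; R_n = 31.5 + 2·70.88 = 173.2 kips → 86.6 kips.
Block shear: A_gv = 3.328, A_nv = 2.098, A_nt = 0.5508 in²; R_n = min(0.6F_uA_nv, 0.6F_yA_gv) + U_bs·F_u·A_nt = 126.7 kips → 63.3 kips.
Block shear governs: 63.3 kips.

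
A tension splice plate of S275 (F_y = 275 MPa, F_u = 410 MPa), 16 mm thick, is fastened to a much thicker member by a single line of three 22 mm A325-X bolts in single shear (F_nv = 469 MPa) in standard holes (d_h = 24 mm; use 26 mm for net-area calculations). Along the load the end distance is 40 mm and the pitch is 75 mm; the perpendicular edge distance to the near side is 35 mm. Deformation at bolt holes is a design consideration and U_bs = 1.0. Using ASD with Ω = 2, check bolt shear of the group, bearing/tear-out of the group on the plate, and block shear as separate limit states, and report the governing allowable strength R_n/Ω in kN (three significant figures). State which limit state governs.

267 kN (bolt shear governs)

Bolt shear: A_b = π·22²/4 = 380.1 mm²; R_n = 469 × 380.1 × 3 × 1 / 1000 = 534.8 kN → 534.8 / 2 = 267 kN.
Bearing: edge l_c = 28, r_n = 220.4 kN; interior l_c = 51, r_n = 346.4 kN; R_n = 220.4 + 2·346.4 = 913.2 kN → 457 kN.
Block shear: A_gv = 3040, A_nv = 2000, A_nt = 352 mm²; R_n = min(0.6F_uA_nv, 0.6F_yA_gv) + U_bs·F_u·A_nt = 636.3 kN → 318 kN.
Bolt shear governs: 267 kN.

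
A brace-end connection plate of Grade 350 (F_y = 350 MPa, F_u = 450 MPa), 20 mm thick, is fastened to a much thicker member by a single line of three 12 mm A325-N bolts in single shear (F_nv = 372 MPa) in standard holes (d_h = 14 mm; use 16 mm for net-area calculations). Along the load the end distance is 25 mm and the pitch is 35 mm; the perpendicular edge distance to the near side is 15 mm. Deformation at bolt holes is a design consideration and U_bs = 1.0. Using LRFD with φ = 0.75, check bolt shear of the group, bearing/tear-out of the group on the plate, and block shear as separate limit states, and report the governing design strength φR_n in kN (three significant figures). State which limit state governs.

Bolt shear: A_b = π·12²/4 = 113.1 mm²; R_n = 372 × 113.1 × 3 × 1 / 1000 = 126.2 kN → 0.75 × 126.2 = 94.7 kN.
Bearing: edge l_c = 18, r_n = 194.4 kN; interior l_c = 21, r_n = 226.8 kN; R_n = 194.4 + 2·226.8 = 648 kN → 486 kN.
Block shear: A_gv = 1900, A_nv = 1100, A_nt = 140 mm²; R_n = min(0.6F_uA_nv, 0.6F_yA_gv) + U_bs·F_u·A_nt = 360 kN → 270 kN.
Bolt shear governs: 94.7 kN.

94.7 kN (bolt shear governs)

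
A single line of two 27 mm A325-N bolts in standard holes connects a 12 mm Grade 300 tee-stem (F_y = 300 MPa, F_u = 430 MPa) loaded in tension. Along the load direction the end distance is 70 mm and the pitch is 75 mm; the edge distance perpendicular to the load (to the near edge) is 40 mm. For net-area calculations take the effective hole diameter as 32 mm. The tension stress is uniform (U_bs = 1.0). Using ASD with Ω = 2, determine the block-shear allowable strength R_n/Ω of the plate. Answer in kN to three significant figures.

Shear plane L_v = 70 + 1·75 = 145 mm; A_gv = 145 × 12 = 1740 mm².
A_nv = (145 − 1.5·32) × 12 = 1164 mm².
A_nt = (40 − 0.5·32) × 12 = 288 mm².
0.6 F_u A_nv = 300.3 kN; 0.6 F_y A_gv = 313.2 kN → shear rupture governs the shear term.
R_n = 300.3 + 1.0 × 430 × 288 / 1000 = 424.2 kN.
Allowable strength R_n/Ω = 424.2 / 2 = 212 kN.

212 kN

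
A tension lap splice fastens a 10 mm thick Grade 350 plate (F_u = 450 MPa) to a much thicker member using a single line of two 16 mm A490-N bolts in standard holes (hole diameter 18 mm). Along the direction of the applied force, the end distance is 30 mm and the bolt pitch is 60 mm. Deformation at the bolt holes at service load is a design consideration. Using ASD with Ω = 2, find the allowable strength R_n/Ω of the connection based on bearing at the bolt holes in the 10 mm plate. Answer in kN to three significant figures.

Per bolt r_n = 1.2 l_c t F_u ≤ 2.4 d t F_u; upper limit = 2.4 × 16 × 10 × 450 / 1000 = 172.8 kN.
Edge bolt: l_c = 30 − 18/2 = 21 mm → 1.2 × 21 × 10 × 450 / 1000 = 113.4 → r_n = 113.4 kN.
Interior bolts: l_c = 60 − 18 = 42 mm → 1.2 × 42 × 10 × 450 / 1000 = 226.8 → r_n = 172.8 kN.
R_n = 1 × 113.4 + 1 × 172.8 = 286.2 kN.
Allowable strength R_n/Ω = 286.2 / 2 = 143 kN.

143 kN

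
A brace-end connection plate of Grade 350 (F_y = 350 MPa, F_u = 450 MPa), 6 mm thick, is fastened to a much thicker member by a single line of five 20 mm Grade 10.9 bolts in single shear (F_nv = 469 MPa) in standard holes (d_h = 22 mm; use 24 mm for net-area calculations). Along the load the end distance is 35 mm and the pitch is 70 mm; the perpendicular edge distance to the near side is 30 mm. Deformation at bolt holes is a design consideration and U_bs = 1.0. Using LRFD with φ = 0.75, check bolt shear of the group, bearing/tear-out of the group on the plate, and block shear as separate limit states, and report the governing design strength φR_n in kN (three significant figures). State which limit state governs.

288 kN (block shear governs)

Bolt shear: A_b = π·20²/4 = 314.2 mm²; R_n = 469 × 314.2 × 5 × 1 / 1000 = 736.7 kN → 0.75 × 736.7 = 553 kN.
Bearing: edge l_c = 24, r_n = 77.76 kN; interior l_c = 48, r_n = 129.6 kN; R_n = 77.76 + 4·129.6 = 596.2 kN → 447 kN.
Block shear: A_gv = 1890, A_nv = 1242, A_nt = 108 mm²; R_n = min(0.6F_uA_nv, 0.6F_yA_gv) + U_bs·F_u·A_nt = 383.9 kN → 288 kN.
Block shear governs: 288 kN.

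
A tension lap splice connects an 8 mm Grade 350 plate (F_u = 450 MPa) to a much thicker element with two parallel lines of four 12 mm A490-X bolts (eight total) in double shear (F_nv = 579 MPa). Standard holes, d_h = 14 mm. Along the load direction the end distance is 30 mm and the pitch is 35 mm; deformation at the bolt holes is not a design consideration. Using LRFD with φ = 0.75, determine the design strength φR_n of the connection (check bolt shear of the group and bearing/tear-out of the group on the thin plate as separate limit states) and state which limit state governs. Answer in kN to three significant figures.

Bolt shear: A_b = π·12²/4 = 113.1 mm²; R_n = 579 × 113.1 × 8 × 2 / 1000 = 1048 kN → 0.75 × 1048 = 786 kN.
Bearing (1.5 l_c t F_u ≤ 3.0 d t F_u): upper limit = 3.0·12·8·450 / 1000 = 129.6 kN.
  Edge l_c = 30 − 14/2 = 23 → r_n = 124.2 kN; interior l_c = 35 − 14 = 21 → r_n = 113.4 kN.
  R_n,bearing = 2·124.2 + 6·113.4 = 928.8 kN → 0.75 × 928.8 = 697 kN.
Bearing governs: 697 kN.

697 kN (bearing governs)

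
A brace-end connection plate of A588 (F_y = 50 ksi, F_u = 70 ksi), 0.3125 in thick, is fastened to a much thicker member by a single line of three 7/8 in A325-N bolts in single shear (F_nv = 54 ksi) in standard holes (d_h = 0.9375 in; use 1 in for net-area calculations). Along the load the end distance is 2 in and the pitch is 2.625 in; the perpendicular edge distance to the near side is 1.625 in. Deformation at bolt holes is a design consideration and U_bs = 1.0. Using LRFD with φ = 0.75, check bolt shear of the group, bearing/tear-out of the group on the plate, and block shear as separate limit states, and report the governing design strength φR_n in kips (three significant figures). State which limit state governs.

Bolt shear: A_b = π·0.875²/4 = 0.6013 in²; R_n = 54 × 0.6013 × 3 × 1 = 97.41 kips → 0.75 × 97.41 = 73.1 kips.
Bearing: edge l_c = 1.531, r_n = 40.2 kips; interior l_c = 1.688, r_n = 44.3 kips; R_n = 40.2 + 2·44.3 = 128.8 kips → 96.6 kips.
Block shear: A_gv = 2.266, A_nv = 1.484, A_nt = 0.3516 in²; R_n = min(0.6F_uA_nv, 0.6F_yA_gv) + U_bs·F_u·A_nt = 86.95 kips → 65.2 kips.
Block shear governs: 65.2 kips.

65.2 kips (block shear governs)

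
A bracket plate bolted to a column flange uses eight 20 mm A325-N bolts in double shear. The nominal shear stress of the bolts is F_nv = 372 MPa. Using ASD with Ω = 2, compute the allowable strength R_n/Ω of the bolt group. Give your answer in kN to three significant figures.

A_b = π × 20² / 4 = 314.2 mm².
R_n = F_nv · A_b · n · n_s = 372 × 314.2 × 8 × 2 / 1000 = 1870 kN.
Allowable strength R_n/Ω = 1870 / 2 = 935 kN.

935 kN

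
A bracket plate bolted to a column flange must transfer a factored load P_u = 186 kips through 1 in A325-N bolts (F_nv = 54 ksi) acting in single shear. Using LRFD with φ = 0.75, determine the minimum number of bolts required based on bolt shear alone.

6 bolts

A_b = π·1²/4 = 0.7854 in².
Per-bolt design strength φR_n = 0.75 × 54 × 0.7854 × 1 = 31.81 kips.
n ≥ 186 / 31.81 = 5.847 → use 6 bolts.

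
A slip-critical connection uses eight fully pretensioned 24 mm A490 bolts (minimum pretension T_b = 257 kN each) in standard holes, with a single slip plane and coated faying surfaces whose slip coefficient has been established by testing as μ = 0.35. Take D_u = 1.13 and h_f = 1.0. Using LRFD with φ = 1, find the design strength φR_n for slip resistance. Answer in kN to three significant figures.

R_n = μ · D_u · h_f · T_b · n_s · n_b = 0.35 × 1.13 × 1.0 × 257 × 1 × 8 = 813.1 kN.
Design strength φR_n = 1 × 813.1 = 813 kN.

813 kN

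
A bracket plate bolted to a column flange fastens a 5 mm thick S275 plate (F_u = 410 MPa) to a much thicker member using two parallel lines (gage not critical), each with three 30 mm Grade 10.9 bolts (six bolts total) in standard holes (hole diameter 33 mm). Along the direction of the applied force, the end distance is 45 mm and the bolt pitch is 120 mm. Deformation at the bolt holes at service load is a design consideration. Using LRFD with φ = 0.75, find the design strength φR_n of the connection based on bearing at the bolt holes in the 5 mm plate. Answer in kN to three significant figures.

548 kN

Per bolt r_n = 1.2 l_c t F_u ≤ 2.4 d t F_u; upper limit = 2.4 × 30 × 5 × 410 / 1000 = 147.6 kN.
Edge bolt: l_c = 45 − 33/2 = 28.5 mm → 1.2 × 28.5 × 5 × 410 / 1000 = 70.11 → r_n = 70.11 kN.
Interior bolts: l_c = 120 − 33 = 87 mm → 1.2 × 87 × 5 × 410 / 1000 = 214 → r_n = 147.6 kN.
R_n = 2 × 70.11 + 4 × 147.6 = 730.6 kN.
Design strength φR_n = 0.75 × 730.6 = 548 kN.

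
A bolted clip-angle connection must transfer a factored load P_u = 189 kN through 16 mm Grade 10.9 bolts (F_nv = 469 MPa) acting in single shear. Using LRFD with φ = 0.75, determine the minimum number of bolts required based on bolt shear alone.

A_b = π·16²/4 = 201.1 mm².
Per-bolt design strength φR_n = 0.75 × 469 × 201.1 × 1 / 1000 = 70.72 kN.
n ≥ 189 / 70.72 = 2.672 → use 3 bolts.

3 bolts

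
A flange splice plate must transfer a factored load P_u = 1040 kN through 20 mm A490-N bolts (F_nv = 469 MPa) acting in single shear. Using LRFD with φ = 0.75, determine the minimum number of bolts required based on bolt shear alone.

10 bolts

A_b = π·20²/4 = 314.2 mm².
Per-bolt design strength φR_n = 0.75 × 469 × 314.2 × 1 / 1000 = 110.5 kN.
n ≥ 1040 / 110.5 = 9.411 → use 10 bolts.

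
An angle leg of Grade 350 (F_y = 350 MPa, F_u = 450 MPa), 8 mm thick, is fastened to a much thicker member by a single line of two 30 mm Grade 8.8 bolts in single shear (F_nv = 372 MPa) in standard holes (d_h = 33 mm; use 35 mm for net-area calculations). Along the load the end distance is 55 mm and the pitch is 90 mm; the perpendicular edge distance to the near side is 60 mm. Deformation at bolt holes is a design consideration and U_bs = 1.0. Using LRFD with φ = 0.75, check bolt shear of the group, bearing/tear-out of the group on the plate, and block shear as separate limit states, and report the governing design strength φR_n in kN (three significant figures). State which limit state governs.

Bolt shear: A_b = π·30²/4 = 706.9 mm²; R_n = 372 × 706.9 × 2 × 1 / 1000 = 525.9 kN → 0.75 × 525.9 = 394 kN.
Bearing: edge l_c = 38.5, r_n = 166.3 kN; interior l_c = 57, r_n = 246.2 kN; R_n = 166.3 + 1·246.2 = 412.6 kN → 309 kN.
Block shear: A_gv = 1160, A_nv = 740, A_nt = 340 mm²; R_n = min(0.6F_uA_nv, 0.6F_yA_gv) + U_bs·F_u·A_nt = 352.8 kN → 265 kN.
Block shear governs: 265 kN.

265 kN (block shear governs)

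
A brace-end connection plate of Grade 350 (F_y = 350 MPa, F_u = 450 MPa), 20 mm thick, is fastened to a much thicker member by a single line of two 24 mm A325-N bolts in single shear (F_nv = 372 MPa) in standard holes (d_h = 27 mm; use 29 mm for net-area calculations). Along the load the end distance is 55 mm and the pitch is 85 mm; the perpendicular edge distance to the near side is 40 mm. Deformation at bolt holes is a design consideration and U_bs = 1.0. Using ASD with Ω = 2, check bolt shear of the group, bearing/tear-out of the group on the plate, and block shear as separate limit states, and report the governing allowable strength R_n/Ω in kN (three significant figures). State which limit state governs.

Bolt shear: A_b = π·24²/4 = 452.4 mm²; R_n = 372 × 452.4 × 2 × 1 / 1000 = 336.6 kN → 336.6 / 2 = 168 kN.
Bearing: edge l_c = 41.5, r_n = 448.2 kN; interior l_c = 58, r_n = 518.4 kN; R_n = 448.2 + 1·518.4 = 966.6 kN → 483 kN.
Block shear: A_gv = 2800, A_nv = 1930, A_nt = 510 mm²; R_n = min(0.6F_uA_nv, 0.6F_yA_gv) + U_bs·F_u·A_nt = 750.6 kN → 375 kN.
Bolt shear governs: 168 kN.

168 kN (bolt shear governs)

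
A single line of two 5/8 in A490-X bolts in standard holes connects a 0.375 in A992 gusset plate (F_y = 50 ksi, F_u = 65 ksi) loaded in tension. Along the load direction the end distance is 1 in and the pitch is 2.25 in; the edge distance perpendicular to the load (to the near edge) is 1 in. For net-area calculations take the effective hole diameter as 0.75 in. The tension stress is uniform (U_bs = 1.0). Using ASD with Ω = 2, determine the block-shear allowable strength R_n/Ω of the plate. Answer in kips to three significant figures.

Shear plane L_v = 1 + 1·2.25 = 3.25 in; A_gv = 3.25 × 0.375 = 1.219 in².
A_nv = (3.25 − 1.5·0.75) × 0.375 = 0.7969 in².
A_nt = (1 − 0.5·0.75) × 0.375 = 0.2344 in².
0.6 F_u A_nv = 31.08 kips; 0.6 F_y A_gv = 36.56 kips → shear rupture governs the shear term.
R_n = 31.08 + 1.0 × 65 × 0.2344 = 46.31 kips.
Allowable strength R_n/Ω = 46.31 / 2 = 23.2 kips.

23.2 kips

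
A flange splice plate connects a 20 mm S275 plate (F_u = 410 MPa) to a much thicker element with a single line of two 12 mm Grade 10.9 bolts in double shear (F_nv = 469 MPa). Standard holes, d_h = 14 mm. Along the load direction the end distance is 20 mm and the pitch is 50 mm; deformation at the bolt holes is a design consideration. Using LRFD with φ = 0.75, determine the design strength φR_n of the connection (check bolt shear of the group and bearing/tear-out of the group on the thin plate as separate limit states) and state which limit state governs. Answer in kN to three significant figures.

159 kN (bolt shear governs)

Bolt shear: A_b = π·12²/4 = 113.1 mm²; R_n = 469 × 113.1 × 2 × 2 / 1000 = 212.2 kN → 0.75 × 212.2 = 159 kN.
Bearing (1.2 l_c t F_u ≤ 2.4 d t F_u): upper limit = 2.4·12·20·410 / 1000 = 236.2 kN.
  Edge l_c = 20 − 14/2 = 13 → r_n = 127.9 kN; interior l_c = 50 − 14 = 36 → r_n = 236.2 kN.
  R_n,bearing = 1·127.9 + 1·236.2 = 364.1 kN → 0.75 × 364.1 = 273 kN.
Bolt shear governs: 159 kN.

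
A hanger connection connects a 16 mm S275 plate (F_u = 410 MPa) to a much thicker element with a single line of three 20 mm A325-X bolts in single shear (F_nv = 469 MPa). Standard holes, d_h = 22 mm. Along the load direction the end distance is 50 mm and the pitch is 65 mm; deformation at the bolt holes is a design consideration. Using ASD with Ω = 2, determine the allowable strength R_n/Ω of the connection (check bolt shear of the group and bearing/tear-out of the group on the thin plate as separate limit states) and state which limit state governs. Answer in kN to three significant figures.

221 kN (bolt shear governs)

Bolt shear: A_b = π·20²/4 = 314.2 mm²; R_n = 469 × 314.2 × 3 × 1 / 1000 = 442 kN → 442 / 2 = 221 kN.
Bearing (1.2 l_c t F_u ≤ 2.4 d t F_u): upper limit = 2.4·20·16·410 / 1000 = 314.9 kN.
  Edge l_c = 50 − 22/2 = 39 → r_n = 307 kN; interior l_c = 65 − 22 = 43 → r_n = 314.9 kN.
  R_n,bearing = 1·307 + 2·314.9 = 936.8 kN → 936.8 / 2 = 468 kN.
Bolt shear governs: 221 kN.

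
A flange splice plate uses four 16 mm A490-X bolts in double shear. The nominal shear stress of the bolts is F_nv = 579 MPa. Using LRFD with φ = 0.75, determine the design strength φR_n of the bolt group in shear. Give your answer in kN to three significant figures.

A_b = π × 16² / 4 = 201.1 mm².
R_n = F_nv · A_b · n · n_s = 579 × 201.1 × 4 × 2 / 1000 = 931.3 kN.
Design strength φR_n = 0.75 × 931.3 = 698 kN.

698 kN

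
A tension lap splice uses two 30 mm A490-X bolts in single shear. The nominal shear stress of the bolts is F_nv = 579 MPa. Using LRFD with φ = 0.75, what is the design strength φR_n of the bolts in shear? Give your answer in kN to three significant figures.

614 kN

A_b = π × 30² / 4 = 706.9 mm².
R_n = F_nv · A_b · n · n_s = 579 × 706.9 × 2 × 1 / 1000 = 818.5 kN.
Design strength φR_n = 0.75 × 818.5 = 614 kN.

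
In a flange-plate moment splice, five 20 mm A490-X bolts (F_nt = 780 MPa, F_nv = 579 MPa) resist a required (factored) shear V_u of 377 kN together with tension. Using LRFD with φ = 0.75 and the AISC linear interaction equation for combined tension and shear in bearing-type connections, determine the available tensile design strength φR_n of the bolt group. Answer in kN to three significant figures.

A_b = π·20²/4 = 314.2 mm²; f_rv = 377 × 1000 / (5 × 314.2) = 240 MPa.
F'_nt = 1.3 F_nt − (F_nt / φF_nv) f_rv = 1.3·780 − (780/(0.75·579))·240 = 582.9 MPa, capped at F_nt → F'_nt = 582.9 MPa.
R_n = F'_nt · A_b · n = 582.9 × 314.2 × 5 / 1000 = 915.6 kN.
Design strength φR_n = 0.75 × 915.6 = 687 kN.

687 kN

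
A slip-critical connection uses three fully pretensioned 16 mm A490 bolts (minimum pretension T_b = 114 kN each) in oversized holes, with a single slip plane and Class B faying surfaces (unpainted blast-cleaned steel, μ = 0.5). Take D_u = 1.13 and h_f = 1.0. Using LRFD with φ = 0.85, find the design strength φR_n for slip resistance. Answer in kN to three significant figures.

R_n = μ · D_u · h_f · T_b · n_s · n_b = 0.5 × 1.13 × 1.0 × 114 × 1 × 3 = 193.2 kN.
Design strength φR_n = 0.85 × 193.2 = 164 kN.

164 kN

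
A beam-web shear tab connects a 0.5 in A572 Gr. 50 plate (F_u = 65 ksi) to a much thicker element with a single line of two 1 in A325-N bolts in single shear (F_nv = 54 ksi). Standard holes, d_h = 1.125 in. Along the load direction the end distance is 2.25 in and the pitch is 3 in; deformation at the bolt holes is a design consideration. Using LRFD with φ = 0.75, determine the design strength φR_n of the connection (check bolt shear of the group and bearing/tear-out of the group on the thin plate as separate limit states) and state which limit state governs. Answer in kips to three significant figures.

63.6 kips (bolt shear governs)

Bolt shear: A_b = π·1²/4 = 0.7854 in²; R_n = 54 × 0.7854 × 2 × 1 = 84.82 kips → 0.75 × 84.82 = 63.6 kips.
Bearing (1.2 l_c t F_u ≤ 2.4 d t F_u): upper limit = 2.4·1·0.5·65 = 78 kips.
  Edge l_c = 2.25 − 1.125/2 = 1.688 → r_n = 65.81 kips; interior l_c = 3 − 1.125 = 1.875 → r_n = 73.12 kips.
  R_n,bearing = 1·65.81 + 1·73.12 = 138.9 kips → 0.75 × 138.9 = 104 kips.
Bolt shear governs: 63.6 kips.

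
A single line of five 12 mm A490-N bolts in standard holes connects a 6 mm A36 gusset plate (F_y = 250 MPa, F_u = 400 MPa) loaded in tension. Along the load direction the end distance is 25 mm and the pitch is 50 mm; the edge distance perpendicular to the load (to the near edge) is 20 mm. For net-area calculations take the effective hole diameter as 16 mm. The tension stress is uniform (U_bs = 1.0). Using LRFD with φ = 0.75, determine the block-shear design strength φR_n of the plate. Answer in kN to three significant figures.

173 kN

Shear plane L_v = 25 + 4·50 = 225 mm; A_gv = 225 × 6 = 1350 mm².
A_nv = (225 − 4.5·16) × 6 = 918 mm².
A_nt = (20 − 0.5·16) × 6 = 72 mm².
0.6 F_u A_nv = 220.3 kN; 0.6 F_y A_gv = 202.5 kN → shear yielding governs the shear term.
R_n = 202.5 + 1.0 × 400 × 72 / 1000 = 231.3 kN.
Design strength φR_n = 0.75 × 231.3 = 173 kN.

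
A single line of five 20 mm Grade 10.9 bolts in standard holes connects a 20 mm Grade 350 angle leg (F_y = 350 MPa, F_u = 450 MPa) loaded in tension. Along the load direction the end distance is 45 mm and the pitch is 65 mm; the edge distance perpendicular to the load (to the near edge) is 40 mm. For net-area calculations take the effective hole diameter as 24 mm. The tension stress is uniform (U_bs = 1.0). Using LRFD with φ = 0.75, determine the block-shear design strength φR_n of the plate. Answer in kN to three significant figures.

Shear plane L_v = 45 + 4·65 = 305 mm; A_gv = 305 × 20 = 6100 mm².
A_nv = (305 − 4.5·24) × 20 = 3940 mm².
A_nt = (40 − 0.5·24) × 20 = 560 mm².
0.6 F_u A_nv = 1064 kN; 0.6 F_y A_gv = 1281 kN → shear rupture governs the shear term.
R_n = 1064 + 1.0 × 450 × 560 / 1000 = 1316 kN.
Design strength φR_n = 0.75 × 1316 = 987 kN.

987 kN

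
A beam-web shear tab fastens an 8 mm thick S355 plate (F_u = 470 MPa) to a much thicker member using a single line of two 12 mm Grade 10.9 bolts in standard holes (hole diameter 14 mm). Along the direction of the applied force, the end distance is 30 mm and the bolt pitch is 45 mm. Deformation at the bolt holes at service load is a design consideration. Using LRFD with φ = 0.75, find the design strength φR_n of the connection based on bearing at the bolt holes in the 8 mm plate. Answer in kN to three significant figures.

Per bolt r_n = 1.2 l_c t F_u ≤ 2.4 d t F_u; upper limit = 2.4 × 12 × 8 × 470 / 1000 = 108.3 kN.
Edge bolt: l_c = 30 − 14/2 = 23 mm → 1.2 × 23 × 8 × 470 / 1000 = 103.8 → r_n = 103.8 kN.
Interior bolts: l_c = 45 − 14 = 31 mm → 1.2 × 31 × 8 × 470 / 1000 = 139.9 → r_n = 108.3 kN.
R_n = 1 × 103.8 + 1 × 108.3 = 212.1 kN.
Design strength φR_n = 0.75 × 212.1 = 159 kN.

159 kN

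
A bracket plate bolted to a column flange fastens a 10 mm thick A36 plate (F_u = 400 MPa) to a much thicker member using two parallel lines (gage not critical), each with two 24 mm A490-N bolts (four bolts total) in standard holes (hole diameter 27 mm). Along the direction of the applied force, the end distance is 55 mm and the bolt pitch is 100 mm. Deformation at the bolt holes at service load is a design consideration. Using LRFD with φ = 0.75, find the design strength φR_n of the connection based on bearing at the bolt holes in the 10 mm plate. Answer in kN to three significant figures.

Per bolt r_n = 1.2 l_c t F_u ≤ 2.4 d t F_u; upper limit = 2.4 × 24 × 10 × 400 / 1000 = 230.4 kN.
Edge bolt: l_c = 55 − 27/2 = 41.5 mm → 1.2 × 41.5 × 10 × 400 / 1000 = 199.2 → r_n = 199.2 kN.
Interior bolts: l_c = 100 − 27 = 73 mm → 1.2 × 73 × 10 × 400 / 1000 = 350.4 → r_n = 230.4 kN.
R_n = 2 × 199.2 + 2 × 230.4 = 859.2 kN.
Design strength φR_n = 0.75 × 859.2 = 644 kN.

644 kN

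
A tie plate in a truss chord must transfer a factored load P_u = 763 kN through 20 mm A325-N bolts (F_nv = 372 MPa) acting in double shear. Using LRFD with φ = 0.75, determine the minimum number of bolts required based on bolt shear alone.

5 bolts

A_b = π·20²/4 = 314.2 mm².
Per-bolt design strength φR_n = 0.75 × 372 × 314.2 × 2 / 1000 = 175.3 kN.
n ≥ 763 / 175.3 = 4.353 → use 5 bolts.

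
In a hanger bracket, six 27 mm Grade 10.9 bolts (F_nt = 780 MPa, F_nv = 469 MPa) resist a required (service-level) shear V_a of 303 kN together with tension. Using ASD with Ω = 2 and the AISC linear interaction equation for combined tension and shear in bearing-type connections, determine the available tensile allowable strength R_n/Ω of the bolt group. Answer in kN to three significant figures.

A_b = π·27²/4 = 572.6 mm²; f_rv = 303 × 1000 / (6 × 572.6) = 88.2 MPa.
F'_nt = 1.3 F_nt − (Ω F_nt / F_nv) f_rv = 1.3·780 − (2·780/469)·88.2 = 720.6 MPa, capped at F_nt → F'_nt = 720.6 MPa.
R_n = F'_nt · A_b · n = 720.6 × 572.6 × 6 / 1000 = 2476 kN.
Allowable strength R_n/Ω = 2476 / 2 = 1240 kN.

1240 kN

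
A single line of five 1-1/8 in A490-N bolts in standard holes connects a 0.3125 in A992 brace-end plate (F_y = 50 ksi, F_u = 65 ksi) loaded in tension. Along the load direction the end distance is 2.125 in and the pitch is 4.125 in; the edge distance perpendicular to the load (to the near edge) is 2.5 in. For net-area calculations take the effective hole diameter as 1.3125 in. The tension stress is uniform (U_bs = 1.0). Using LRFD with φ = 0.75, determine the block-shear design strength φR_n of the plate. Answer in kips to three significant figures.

144 kips

Shear plane L_v = 2.125 + 4·4.125 = 18.62 in; A_gv = 18.62 × 0.3125 = 5.82 in².
A_nv = (18.62 − 4.5·1.3125) × 0.3125 = 3.975 in².
A_nt = (2.5 − 0.5·1.3125) × 0.3125 = 0.5762 in².
0.6 F_u A_nv = 155 kips; 0.6 F_y A_gv = 174.6 kips → shear rupture governs the shear term.
R_n = 155 + 1.0 × 65 × 0.5762 = 192.5 kips.
Design strength φR_n = 0.75 × 192.5 = 144 kips.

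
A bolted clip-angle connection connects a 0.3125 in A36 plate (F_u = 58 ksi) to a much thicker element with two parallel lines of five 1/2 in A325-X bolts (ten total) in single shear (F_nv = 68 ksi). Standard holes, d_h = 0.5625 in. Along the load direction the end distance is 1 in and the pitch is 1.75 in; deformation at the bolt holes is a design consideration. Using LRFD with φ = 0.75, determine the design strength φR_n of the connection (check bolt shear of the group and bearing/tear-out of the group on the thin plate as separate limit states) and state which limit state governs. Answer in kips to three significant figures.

100 kips (bolt shear governs)

Bolt shear: A_b = π·0.5²/4 = 0.1963 in²; R_n = 68 × 0.1963 × 10 × 1 = 133.5 kips → 0.75 × 133.5 = 100 kips.
Bearing (1.2 l_c t F_u ≤ 2.4 d t F_u): upper limit = 2.4·0.5·0.3125·58 = 21.75 kips.
  Edge l_c = 1 − 0.5625/2 = 0.7188 → r_n = 15.63 kips; interior l_c = 1.75 − 0.5625 = 1.188 → r_n = 21.75 kips.
  R_n,bearing = 2·15.63 + 8·21.75 = 205.3 kips → 0.75 × 205.3 = 154 kips.
Bolt shear governs: 100 kips.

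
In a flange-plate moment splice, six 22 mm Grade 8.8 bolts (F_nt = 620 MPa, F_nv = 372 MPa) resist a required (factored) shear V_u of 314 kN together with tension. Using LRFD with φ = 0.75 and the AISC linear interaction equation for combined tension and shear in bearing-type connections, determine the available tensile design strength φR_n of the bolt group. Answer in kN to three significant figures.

A_b = π·22²/4 = 380.1 mm²; f_rv = 314 × 1000 / (6 × 380.1) = 137.7 MPa.
F'_nt = 1.3 F_nt − (F_nt / φF_nv) f_rv = 1.3·620 − (620/(0.75·372))·137.7 = 500.1 MPa, capped at F_nt → F'_nt = 500.1 MPa.
R_n = F'_nt · A_b · n = 500.1 × 380.1 × 6 / 1000 = 1141 kN.
Design strength φR_n = 0.75 × 1141 = 855 kN.

855 kN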